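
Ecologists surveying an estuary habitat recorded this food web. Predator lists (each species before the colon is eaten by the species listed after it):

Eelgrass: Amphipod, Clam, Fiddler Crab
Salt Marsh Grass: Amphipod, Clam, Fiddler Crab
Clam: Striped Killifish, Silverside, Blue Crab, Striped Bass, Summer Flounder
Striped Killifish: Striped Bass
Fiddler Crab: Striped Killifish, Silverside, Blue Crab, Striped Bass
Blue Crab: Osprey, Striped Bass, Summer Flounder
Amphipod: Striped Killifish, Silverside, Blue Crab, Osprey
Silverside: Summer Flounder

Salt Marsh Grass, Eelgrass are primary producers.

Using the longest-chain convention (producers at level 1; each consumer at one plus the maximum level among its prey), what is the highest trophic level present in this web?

Producers (level 1): Salt Marsh Grass, Eelgrass.
Salt Marsh Grass → Amphipod → Silverside → Summer Flounder gives Summer Flounder level 4.
No species has a prey at level 4, so no species reaches level 5.

4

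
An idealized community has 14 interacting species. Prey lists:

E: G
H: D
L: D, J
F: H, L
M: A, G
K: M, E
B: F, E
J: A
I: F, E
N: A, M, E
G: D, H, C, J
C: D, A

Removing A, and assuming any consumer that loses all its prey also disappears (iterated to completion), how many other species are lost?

Remove A.
Round 1: J (all prey gone) → extinct.
No further losses. Total secondary extinctions: 1.

1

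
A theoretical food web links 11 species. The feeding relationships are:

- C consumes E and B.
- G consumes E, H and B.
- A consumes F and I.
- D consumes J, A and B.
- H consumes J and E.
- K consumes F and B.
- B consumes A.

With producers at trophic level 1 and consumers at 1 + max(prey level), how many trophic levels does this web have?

4

Producers (level 1): F, I, E, J.
F → A → B → G gives G level 4.
No species has a prey at level 4, so no species reaches level 5.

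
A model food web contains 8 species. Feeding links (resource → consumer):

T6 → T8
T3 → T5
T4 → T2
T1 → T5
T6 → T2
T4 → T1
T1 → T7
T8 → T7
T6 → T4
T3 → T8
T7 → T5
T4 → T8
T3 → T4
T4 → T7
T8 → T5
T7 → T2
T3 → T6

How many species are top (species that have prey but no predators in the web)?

Top species (has prey, but nothing eats it): T2, T5.
Count: 2.

2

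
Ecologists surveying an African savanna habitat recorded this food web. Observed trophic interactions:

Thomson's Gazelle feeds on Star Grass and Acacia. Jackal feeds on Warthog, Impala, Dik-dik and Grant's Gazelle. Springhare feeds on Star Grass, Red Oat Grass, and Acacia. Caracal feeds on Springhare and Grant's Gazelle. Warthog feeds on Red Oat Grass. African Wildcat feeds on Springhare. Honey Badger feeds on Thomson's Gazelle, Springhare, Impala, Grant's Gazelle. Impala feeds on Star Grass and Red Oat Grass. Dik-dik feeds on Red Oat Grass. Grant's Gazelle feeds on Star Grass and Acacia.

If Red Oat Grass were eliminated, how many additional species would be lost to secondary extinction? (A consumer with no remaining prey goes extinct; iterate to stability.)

Remove Red Oat Grass.
Round 1: Dik-dik (all prey gone), Warthog (all prey gone) → extinct.
No further losses. Total secondary extinctions: 2.

2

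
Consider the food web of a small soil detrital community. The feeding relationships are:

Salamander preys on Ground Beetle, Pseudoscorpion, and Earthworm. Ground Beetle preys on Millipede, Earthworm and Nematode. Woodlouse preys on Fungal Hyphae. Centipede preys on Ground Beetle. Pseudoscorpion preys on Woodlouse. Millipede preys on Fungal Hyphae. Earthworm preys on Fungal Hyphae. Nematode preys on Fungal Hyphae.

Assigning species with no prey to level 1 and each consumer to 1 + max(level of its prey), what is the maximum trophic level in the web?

Basal resources (level 1): Fungal Hyphae.
Fungal Hyphae → Woodlouse → Pseudoscorpion → Salamander gives Salamander level 4.
No species has a prey at level 4, so no species reaches level 5.

4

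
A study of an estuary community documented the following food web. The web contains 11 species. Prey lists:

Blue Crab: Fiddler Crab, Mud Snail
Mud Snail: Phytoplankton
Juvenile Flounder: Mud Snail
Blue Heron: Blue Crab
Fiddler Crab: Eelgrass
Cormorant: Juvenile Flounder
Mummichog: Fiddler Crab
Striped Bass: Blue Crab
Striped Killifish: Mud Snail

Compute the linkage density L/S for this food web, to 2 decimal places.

L/S = 0.91

There are L = 10 links among S = 11 species.
L/S = 10/11 = 0.9091 ≈ 0.91.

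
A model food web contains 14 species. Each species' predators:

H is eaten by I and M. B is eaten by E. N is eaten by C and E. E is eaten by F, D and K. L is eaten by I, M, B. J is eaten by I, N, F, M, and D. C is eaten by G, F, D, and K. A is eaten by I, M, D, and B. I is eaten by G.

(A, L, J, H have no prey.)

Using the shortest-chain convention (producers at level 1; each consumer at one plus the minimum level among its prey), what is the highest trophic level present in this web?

4

Producers (level 1): A, L, J, H.
Following each consumer down to its lowest-level prey: J → N → E → K (levels 1 through 4).
All prey of K (E 3, C 3) are at level 3 or above, so K is at level 1 + 3 = 4.
Every consumer has at least one prey at level 3 or below, so none exceeds level 4.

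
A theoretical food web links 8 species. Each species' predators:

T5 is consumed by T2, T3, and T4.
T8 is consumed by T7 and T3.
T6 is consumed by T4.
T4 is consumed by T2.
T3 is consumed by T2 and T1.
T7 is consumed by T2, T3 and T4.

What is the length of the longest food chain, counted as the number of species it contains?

4 species

One longest chain: T8 → T7 → T3 → T2.
It has 4 species and 3 links.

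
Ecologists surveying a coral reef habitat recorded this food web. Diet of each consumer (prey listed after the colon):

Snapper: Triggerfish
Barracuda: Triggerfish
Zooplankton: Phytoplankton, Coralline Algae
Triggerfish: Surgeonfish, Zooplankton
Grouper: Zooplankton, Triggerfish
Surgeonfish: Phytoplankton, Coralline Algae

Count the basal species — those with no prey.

2

Basal species (no prey listed): Phytoplankton, Coralline Algae.
Count: 2.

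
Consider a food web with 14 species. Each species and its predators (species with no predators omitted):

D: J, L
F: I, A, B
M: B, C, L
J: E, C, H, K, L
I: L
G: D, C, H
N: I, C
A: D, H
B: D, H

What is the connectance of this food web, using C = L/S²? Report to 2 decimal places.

C = 0.12

The web has S = 14 species and L = 23 feeding links.
C = L / S² = 23 / 196 = 0.1173 ≈ 0.12.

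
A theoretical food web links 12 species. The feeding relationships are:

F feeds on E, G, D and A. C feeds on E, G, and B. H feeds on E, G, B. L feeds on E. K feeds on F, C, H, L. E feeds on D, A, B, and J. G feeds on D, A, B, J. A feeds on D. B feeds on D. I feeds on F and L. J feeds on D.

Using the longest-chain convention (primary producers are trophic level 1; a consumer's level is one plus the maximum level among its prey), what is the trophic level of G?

D is a producer → level 1.
B eats D → level 2.
G eats B (level 2); other prey at levels: D 1, J 2, A 2 → level 3.

Trophic level 3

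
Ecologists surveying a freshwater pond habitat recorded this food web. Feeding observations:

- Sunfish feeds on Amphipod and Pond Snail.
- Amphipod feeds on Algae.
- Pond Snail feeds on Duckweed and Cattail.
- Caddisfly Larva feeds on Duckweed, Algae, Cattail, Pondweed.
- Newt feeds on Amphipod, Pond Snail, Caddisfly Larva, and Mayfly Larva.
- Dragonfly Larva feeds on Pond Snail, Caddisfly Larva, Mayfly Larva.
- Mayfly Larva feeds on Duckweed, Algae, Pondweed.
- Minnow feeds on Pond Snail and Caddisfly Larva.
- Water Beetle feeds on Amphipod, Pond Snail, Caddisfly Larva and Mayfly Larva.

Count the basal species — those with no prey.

4

Basal species (no prey listed): Duckweed, Algae, Cattail, Pondweed.
Count: 4.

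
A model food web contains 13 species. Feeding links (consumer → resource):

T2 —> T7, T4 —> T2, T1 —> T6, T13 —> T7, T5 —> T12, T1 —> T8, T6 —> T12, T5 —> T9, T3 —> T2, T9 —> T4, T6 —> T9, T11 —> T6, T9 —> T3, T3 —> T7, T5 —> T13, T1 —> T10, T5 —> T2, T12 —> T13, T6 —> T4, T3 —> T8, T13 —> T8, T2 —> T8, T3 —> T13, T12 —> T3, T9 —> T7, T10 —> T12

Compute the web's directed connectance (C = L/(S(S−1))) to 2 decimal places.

C = 0.17

The web has S = 13 species and L = 26 feeding links.
C = L / (S(S−1)) = 26 / 156 = 0.1667 ≈ 0.17.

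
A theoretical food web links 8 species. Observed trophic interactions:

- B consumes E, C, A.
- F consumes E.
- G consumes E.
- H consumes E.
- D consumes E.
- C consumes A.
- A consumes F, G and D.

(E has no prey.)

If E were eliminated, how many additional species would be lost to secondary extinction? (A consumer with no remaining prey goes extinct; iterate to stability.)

Remove E.
Round 1: G (all prey gone), H (all prey gone), F (all prey gone), D (all prey gone) → extinct.
Round 2: A (all prey gone) → extinct.
Round 3: C (all prey gone) → extinct.
Round 4: B (all prey gone) → extinct.
No further losses. Total secondary extinctions: 7.

7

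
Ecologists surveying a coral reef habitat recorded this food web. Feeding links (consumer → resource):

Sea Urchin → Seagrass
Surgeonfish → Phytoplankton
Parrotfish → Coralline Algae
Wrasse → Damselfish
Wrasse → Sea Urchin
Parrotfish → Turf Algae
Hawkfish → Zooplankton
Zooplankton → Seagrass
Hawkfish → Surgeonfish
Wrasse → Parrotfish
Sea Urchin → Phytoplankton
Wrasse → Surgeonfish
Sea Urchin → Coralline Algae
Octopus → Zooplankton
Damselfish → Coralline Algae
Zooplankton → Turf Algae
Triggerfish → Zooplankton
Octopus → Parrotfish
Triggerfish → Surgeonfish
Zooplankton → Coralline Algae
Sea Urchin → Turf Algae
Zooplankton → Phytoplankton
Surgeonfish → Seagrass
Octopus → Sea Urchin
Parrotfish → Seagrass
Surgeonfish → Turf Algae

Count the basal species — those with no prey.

Basal species (no prey listed): Coralline Algae, Turf Algae, Seagrass, Phytoplankton.
Count: 4.

4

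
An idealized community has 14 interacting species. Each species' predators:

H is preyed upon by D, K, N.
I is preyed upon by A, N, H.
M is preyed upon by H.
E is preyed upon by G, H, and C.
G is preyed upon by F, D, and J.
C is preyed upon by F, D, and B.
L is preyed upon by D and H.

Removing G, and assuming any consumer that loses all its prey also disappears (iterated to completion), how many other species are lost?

1

Remove G.
Round 1: J (all prey gone) → extinct.
No further losses. Total secondary extinctions: 1.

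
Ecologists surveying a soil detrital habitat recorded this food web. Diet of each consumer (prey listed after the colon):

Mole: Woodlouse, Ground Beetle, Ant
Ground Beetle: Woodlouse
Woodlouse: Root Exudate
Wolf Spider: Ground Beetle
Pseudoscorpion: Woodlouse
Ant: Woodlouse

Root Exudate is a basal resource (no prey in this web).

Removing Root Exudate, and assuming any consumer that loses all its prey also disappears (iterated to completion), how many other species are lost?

Remove Root Exudate.
Round 1: Woodlouse (all prey gone) → extinct.
Round 2: Pseudoscorpion (all prey gone), Ground Beetle (all prey gone), Ant (all prey gone) → extinct.
Round 3: Mole (all prey gone), Wolf Spider (all prey gone) → extinct.
No further losses. Total secondary extinctions: 6.

6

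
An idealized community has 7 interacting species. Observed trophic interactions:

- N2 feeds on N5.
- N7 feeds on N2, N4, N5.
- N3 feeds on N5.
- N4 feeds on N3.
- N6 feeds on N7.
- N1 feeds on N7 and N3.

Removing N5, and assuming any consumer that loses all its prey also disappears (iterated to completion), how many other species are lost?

Remove N5.
Round 1: N2 (all prey gone), N3 (all prey gone) → extinct.
Round 2: N4 (all prey gone) → extinct.
Round 3: N7 (all prey gone) → extinct.
Round 4: N1 (all prey gone), N6 (all prey gone) → extinct.
No further losses. Total secondary extinctions: 6.

6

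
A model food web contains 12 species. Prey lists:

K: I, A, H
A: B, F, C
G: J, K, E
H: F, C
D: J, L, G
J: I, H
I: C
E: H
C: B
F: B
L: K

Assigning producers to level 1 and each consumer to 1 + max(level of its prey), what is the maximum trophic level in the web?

Producers (level 1): B.
B → C → I → K → L → D gives D level 6.
No species has a prey at level 6, so no species reaches level 7.

6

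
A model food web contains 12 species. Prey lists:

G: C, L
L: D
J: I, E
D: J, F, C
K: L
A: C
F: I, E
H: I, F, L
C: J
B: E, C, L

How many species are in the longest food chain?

One longest chain: I → J → C → D → L → H.
It has 6 species and 5 links.

6 species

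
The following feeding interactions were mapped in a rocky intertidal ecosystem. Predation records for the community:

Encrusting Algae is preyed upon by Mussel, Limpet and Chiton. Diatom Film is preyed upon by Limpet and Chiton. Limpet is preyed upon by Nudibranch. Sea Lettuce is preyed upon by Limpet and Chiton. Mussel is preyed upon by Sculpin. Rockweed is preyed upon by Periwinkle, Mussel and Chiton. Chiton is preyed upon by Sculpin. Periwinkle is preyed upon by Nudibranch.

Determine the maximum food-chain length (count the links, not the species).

One longest chain: Rockweed → Chiton → Sculpin.
It has 3 species and 2 links.

2 links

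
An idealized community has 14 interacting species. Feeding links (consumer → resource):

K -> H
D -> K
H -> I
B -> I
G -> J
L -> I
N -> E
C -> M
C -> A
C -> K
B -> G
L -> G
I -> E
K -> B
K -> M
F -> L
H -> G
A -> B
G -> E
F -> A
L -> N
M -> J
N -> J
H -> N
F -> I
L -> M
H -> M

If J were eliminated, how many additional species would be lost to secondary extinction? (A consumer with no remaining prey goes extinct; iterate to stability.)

1

Remove J.
Round 1: M (all prey gone) → extinct.
No further losses. Total secondary extinctions: 1.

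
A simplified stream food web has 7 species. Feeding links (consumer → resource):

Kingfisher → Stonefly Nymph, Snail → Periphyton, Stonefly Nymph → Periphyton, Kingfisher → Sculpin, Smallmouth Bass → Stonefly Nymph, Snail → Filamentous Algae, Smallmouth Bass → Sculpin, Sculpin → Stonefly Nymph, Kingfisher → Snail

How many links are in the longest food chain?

One longest chain: Periphyton → Stonefly Nymph → Sculpin → Kingfisher.
It has 4 species and 3 links.

3 links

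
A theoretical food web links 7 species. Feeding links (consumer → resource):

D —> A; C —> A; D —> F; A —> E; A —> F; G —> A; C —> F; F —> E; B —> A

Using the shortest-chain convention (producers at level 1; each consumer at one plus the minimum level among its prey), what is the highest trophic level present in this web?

Producers (level 1): E.
Following each consumer down to its lowest-level prey: E → A → G (levels 1 through 3).
All prey of G (A 2) are at level 2 or above, so G is at level 1 + 2 = 3.
Every consumer has at least one prey at level 2 or below, so none exceeds level 3.

3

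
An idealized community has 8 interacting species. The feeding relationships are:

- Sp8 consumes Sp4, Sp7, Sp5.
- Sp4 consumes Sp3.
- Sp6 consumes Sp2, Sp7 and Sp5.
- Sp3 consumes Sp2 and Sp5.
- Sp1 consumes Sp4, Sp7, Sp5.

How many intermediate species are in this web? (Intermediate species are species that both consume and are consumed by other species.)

Intermediate species (has both prey and predators): Sp3, Sp4.
Count: 2.

2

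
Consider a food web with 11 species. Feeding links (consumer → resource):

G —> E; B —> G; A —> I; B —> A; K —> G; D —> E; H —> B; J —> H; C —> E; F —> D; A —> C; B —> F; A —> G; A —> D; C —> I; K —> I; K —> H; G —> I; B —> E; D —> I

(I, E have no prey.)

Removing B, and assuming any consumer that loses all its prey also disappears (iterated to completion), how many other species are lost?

Remove B.
Round 1: H (all prey gone) → extinct.
Round 2: J (all prey gone) → extinct.
No further losses. Total secondary extinctions: 2.

2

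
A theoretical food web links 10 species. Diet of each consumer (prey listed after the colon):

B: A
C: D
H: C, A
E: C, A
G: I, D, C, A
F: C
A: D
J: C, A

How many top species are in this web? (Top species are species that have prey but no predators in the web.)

Top species (has prey, but nothing eats it): B, F, J, E, G, H.
Count: 6.

6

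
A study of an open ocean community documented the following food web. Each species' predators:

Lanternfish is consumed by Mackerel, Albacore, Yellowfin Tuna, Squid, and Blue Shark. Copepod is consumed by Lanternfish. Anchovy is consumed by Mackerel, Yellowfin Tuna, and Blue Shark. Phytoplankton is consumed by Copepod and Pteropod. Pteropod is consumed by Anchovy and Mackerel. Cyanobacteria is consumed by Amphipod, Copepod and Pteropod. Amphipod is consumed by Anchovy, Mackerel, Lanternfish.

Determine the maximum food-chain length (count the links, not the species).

3 links

One longest chain: Phytoplankton → Copepod → Lanternfish → Mackerel.
It has 4 species and 3 links.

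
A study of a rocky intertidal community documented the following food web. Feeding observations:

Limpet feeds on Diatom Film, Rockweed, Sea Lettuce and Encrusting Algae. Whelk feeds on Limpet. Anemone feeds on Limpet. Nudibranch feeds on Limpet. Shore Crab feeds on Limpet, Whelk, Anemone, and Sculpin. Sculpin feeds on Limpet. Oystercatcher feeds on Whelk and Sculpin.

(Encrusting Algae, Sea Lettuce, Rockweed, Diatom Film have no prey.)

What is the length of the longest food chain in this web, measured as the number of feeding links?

3 links

One longest chain: Encrusting Algae → Limpet → Whelk → Oystercatcher.
It has 4 species and 3 links.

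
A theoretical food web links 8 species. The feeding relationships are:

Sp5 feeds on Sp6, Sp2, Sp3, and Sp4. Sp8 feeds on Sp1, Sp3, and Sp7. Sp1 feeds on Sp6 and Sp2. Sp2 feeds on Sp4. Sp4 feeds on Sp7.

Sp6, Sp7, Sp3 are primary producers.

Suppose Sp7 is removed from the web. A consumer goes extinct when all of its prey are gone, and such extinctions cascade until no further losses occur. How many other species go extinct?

Remove Sp7.
Round 1: Sp4 (all prey gone) → extinct.
Round 2: Sp2 (all prey gone) → extinct.
No further losses. Total secondary extinctions: 2.

2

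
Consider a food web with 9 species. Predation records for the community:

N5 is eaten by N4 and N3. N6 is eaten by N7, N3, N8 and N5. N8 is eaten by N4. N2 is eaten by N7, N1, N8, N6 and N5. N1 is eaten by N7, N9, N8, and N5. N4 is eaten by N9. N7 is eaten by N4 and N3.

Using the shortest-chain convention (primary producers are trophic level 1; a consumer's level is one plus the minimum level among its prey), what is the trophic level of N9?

Trophic level 3

N2 is a producer → level 1.
N1 eats N2 → level 2.
N9 eats N1 → level 3.
No prey of N9 is below level 2, so 3 is the minimum.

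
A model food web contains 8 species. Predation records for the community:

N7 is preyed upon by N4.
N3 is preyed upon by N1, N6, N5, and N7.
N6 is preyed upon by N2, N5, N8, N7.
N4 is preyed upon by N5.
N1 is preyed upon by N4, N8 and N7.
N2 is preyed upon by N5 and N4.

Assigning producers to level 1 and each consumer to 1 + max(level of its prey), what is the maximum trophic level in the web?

Producers (level 1): N3.
N3 → N6 → N2 → N4 → N5 gives N5 level 5.
No species has a prey at level 5, so no species reaches level 6.

5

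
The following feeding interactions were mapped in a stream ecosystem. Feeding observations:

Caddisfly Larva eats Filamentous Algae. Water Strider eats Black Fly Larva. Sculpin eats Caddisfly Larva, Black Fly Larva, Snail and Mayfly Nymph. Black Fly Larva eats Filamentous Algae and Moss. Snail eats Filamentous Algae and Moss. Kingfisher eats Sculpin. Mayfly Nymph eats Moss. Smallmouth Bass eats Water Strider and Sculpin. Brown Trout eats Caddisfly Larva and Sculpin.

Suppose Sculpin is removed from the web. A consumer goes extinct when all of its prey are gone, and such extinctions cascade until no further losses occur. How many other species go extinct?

Remove Sculpin.
Round 1: Kingfisher (all prey gone) → extinct.
No further losses. Total secondary extinctions: 1.

1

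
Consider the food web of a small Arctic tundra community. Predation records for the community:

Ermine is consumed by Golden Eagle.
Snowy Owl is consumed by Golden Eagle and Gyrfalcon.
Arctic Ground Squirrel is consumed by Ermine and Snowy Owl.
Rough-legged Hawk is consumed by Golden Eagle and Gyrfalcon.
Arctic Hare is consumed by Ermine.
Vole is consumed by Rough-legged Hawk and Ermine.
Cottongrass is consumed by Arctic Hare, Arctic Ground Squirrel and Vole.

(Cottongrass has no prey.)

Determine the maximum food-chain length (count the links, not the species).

One longest chain: Cottongrass → Vole → Rough-legged Hawk → Gyrfalcon.
It has 4 species and 3 links.

3 links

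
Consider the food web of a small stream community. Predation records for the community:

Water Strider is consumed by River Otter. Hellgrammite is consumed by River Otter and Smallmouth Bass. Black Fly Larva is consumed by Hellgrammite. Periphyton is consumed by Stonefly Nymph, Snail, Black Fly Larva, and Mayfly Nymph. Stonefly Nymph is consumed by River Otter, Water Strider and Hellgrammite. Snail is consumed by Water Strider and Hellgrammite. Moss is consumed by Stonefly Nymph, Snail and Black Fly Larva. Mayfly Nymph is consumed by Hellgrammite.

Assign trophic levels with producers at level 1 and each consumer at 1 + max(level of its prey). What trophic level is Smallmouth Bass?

Trophic level 4

Periphyton is a producer → level 1.
Stonefly Nymph eats Periphyton (level 1); other prey at levels: Moss 1 → level 2.
Hellgrammite eats Stonefly Nymph (level 2); other prey at levels: Snail 2, Black Fly Larva 2, Mayfly Nymph 2 → level 3.
Smallmouth Bass eats Hellgrammite → level 4.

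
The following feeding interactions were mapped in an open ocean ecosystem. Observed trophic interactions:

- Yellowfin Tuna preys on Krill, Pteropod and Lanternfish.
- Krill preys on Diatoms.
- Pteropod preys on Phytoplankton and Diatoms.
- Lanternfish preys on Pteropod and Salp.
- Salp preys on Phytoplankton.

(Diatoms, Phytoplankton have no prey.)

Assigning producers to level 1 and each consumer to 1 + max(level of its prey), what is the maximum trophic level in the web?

Producers (level 1): Diatoms, Phytoplankton.
Diatoms → Pteropod → Lanternfish → Yellowfin Tuna gives Yellowfin Tuna level 4.
No species has a prey at level 4, so no species reaches level 5.

4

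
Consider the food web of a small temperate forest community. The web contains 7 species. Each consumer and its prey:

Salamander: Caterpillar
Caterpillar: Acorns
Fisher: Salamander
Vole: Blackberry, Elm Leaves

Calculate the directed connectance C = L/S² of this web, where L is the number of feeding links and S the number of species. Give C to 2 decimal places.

C = 0.10

The web has S = 7 species and L = 5 feeding links.
C = L / S² = 5 / 49 = 0.1020 ≈ 0.10.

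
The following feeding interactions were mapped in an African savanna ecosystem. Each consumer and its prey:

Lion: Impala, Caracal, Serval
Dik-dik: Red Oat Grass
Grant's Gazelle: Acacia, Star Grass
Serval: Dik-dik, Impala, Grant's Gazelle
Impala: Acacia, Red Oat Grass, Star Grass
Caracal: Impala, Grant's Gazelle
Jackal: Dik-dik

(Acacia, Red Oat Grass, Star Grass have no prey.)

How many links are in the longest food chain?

3 links

One longest chain: Acacia → Impala → Caracal → Lion.
It has 4 species and 3 links.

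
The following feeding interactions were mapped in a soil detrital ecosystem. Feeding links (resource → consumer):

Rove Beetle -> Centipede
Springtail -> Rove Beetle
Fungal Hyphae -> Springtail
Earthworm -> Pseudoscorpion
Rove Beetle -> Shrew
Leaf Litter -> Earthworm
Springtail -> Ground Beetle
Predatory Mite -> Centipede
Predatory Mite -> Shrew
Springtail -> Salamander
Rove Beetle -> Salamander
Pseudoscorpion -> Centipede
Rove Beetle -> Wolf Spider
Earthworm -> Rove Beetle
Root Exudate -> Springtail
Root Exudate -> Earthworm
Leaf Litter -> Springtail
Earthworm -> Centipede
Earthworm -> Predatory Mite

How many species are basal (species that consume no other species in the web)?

Basal species (no prey listed): Root Exudate, Fungal Hyphae, Leaf Litter.
Count: 3.

3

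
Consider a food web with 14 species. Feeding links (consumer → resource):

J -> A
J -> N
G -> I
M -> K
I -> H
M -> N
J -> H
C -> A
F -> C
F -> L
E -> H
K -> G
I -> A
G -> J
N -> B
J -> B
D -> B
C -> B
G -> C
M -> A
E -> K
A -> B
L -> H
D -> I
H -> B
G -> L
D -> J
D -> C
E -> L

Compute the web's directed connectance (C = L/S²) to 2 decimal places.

The web has S = 14 species and L = 29 feeding links.
C = L / S² = 29 / 196 = 0.1480 ≈ 0.15.

C = 0.15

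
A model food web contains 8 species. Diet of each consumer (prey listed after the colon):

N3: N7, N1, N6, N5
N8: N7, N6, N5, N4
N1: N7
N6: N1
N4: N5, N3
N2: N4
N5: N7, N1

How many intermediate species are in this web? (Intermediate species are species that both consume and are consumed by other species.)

Intermediate species (has both prey and predators): N1, N6, N5, N3, N4.
Count: 5.

5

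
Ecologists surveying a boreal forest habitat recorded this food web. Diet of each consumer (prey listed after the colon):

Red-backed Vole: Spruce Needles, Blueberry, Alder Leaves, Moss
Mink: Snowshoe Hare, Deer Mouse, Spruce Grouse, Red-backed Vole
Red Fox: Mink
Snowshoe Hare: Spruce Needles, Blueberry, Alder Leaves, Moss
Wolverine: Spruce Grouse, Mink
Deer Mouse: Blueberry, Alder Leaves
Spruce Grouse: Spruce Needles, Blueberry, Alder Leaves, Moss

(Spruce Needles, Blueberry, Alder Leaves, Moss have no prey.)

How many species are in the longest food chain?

4 species

One longest chain: Spruce Needles → Snowshoe Hare → Mink → Red Fox.
It has 4 species and 3 links.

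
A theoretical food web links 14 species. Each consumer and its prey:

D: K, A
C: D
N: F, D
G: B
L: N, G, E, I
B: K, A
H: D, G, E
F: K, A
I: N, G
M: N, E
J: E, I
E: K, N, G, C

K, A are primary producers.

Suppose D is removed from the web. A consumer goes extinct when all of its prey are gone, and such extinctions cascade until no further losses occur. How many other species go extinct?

Remove D.
Round 1: C (all prey gone) → extinct.
No further losses. Total secondary extinctions: 1.

1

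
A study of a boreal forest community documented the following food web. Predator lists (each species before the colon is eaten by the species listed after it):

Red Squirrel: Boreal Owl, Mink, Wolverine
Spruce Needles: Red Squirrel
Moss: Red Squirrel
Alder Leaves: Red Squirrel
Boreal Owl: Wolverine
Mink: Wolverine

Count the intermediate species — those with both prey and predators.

Intermediate species (has both prey and predators): Red Squirrel, Boreal Owl, Mink.
Count: 3.

3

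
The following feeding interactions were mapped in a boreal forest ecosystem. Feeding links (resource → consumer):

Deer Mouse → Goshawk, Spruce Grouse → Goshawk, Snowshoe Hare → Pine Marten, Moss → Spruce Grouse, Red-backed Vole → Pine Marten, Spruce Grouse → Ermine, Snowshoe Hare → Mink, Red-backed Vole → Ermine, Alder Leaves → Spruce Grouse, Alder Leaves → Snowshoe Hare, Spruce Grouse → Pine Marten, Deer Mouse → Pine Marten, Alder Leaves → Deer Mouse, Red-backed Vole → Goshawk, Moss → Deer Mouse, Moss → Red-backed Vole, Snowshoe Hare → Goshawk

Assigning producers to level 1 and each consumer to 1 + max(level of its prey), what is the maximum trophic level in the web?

Producers (level 1): Alder Leaves, Moss.
Alder Leaves → Deer Mouse → Pine Marten gives Pine Marten level 3.
No species has a prey at level 3, so no species reaches level 4.

3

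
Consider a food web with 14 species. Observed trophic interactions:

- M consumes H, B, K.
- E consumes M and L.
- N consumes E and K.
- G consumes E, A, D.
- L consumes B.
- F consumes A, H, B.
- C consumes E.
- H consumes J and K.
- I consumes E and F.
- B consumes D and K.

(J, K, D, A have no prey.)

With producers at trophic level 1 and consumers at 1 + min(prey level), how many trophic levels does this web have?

4

Producers (level 1): J, K, D, A.
Following each consumer down to its lowest-level prey: K → M → E → C (levels 1 through 4).
All prey of C (E 3) are at level 3 or above, so C is at level 1 + 3 = 4.
Every consumer has at least one prey at level 3 or below, so none exceeds level 4.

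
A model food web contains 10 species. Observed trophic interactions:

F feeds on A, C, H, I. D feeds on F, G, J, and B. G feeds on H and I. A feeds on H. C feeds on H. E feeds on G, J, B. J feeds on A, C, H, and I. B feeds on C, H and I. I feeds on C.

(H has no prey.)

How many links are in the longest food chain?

4 links

One longest chain: H → C → I → F → D.
It has 5 species and 4 links.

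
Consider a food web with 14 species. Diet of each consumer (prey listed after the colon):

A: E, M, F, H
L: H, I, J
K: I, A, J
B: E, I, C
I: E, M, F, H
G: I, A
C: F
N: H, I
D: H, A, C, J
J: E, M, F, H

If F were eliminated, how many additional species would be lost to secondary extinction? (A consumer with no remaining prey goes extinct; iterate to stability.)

1

Remove F.
Round 1: C (all prey gone) → extinct.
No further losses. Total secondary extinctions: 1.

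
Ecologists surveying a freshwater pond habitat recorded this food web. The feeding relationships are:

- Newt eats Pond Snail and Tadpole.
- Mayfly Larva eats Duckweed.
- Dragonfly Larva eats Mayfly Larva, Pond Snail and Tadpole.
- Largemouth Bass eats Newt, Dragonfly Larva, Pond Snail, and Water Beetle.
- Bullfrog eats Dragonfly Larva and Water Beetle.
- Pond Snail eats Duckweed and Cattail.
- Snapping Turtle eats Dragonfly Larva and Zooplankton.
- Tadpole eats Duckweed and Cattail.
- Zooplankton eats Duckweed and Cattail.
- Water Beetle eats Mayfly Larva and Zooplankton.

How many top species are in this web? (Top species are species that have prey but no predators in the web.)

3

Top species (has prey, but nothing eats it): Largemouth Bass, Snapping Turtle, Bullfrog.
Count: 3.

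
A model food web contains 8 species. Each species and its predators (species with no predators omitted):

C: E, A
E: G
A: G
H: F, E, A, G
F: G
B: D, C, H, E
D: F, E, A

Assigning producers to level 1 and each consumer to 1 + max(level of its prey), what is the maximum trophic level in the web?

4

Producers (level 1): B.
B → D → F → G gives G level 4.
No species has a prey at level 4, so no species reaches level 5.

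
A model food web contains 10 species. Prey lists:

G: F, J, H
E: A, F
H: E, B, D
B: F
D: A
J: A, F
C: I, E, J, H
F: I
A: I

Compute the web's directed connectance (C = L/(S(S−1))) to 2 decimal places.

The web has S = 10 species and L = 18 feeding links.
C = L / (S(S−1)) = 18 / 90 = 0.2000 ≈ 0.20.

C = 0.20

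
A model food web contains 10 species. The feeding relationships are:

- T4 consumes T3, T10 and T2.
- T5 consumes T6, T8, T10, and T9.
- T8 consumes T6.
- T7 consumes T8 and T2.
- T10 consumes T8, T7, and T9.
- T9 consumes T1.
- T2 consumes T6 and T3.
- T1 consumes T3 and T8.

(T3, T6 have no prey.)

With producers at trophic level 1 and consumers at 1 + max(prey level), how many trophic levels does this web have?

Producers (level 1): T3, T6.
T6 → T8 → T1 → T9 → T10 → T5 gives T5 level 6.
No species has a prey at level 6, so no species reaches level 7.

6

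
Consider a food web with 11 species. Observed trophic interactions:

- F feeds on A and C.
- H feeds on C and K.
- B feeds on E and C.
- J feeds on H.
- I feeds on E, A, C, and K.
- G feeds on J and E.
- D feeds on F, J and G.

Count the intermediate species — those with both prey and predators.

Intermediate species (has both prey and predators): H, F, J, G.
Count: 4.

4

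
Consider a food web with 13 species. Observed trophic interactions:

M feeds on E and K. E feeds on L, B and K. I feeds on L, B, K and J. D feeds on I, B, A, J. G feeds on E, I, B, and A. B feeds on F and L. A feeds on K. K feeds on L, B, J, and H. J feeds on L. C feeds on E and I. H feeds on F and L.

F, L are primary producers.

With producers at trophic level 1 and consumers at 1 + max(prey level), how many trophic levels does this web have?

Producers (level 1): F, L.
L → J → K → A → D gives D level 5.
No species has a prey at level 5, so no species reaches level 6.

5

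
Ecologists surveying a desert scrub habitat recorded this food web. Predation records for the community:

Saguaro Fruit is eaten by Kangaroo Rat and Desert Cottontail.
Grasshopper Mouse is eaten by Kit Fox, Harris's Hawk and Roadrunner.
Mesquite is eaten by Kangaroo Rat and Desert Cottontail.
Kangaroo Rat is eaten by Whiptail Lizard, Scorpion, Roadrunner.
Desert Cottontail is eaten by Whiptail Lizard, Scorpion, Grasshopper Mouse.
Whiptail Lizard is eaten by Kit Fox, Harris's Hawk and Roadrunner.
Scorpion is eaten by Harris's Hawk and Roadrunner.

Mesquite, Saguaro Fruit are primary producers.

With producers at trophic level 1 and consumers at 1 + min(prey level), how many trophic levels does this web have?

Producers (level 1): Mesquite, Saguaro Fruit.
Following each consumer down to its lowest-level prey: Mesquite → Desert Cottontail → Grasshopper Mouse → Kit Fox (levels 1 through 4).
All prey of Kit Fox (Grasshopper Mouse 3, Whiptail Lizard 3) are at level 3 or above, so Kit Fox is at level 1 + 3 = 4.
Every consumer has at least one prey at level 3 or below, so none exceeds level 4.

4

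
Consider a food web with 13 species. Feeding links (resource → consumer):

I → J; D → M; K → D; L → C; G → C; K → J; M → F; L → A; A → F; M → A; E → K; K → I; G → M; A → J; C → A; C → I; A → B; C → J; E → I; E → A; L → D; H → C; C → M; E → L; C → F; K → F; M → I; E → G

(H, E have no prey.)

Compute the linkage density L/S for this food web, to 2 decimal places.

There are L = 28 links among S = 13 species.
L/S = 28/13 = 2.1538 ≈ 2.15.

L/S = 2.15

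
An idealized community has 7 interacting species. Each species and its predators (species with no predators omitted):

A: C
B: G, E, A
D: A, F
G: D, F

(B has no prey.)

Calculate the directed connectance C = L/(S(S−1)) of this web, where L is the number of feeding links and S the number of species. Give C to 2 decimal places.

C = 0.19

The web has S = 7 species and L = 8 feeding links.
C = L / (S(S−1)) = 8 / 42 = 0.1905 ≈ 0.19.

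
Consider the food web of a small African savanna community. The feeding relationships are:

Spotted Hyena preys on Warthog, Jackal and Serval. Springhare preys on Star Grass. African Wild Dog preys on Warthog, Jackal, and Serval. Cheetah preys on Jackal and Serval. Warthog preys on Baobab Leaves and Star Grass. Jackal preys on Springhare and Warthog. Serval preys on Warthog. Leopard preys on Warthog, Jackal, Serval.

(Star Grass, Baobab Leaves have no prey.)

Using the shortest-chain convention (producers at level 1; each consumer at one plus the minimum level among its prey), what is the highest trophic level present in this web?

4

Producers (level 1): Star Grass, Baobab Leaves.
Following each consumer down to its lowest-level prey: Star Grass → Springhare → Jackal → Cheetah (levels 1 through 4).
All prey of Cheetah (Jackal 3, Serval 3) are at level 3 or above, so Cheetah is at level 1 + 3 = 4.
Every consumer has at least one prey at level 3 or below, so none exceeds level 4.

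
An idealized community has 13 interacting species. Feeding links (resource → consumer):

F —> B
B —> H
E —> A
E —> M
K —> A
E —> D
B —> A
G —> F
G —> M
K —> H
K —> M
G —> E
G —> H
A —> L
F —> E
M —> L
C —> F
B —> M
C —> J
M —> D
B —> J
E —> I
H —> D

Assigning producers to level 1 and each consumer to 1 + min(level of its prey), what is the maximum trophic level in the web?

Producers (level 1): G, K, C.
Following each consumer down to its lowest-level prey: G → M → D (levels 1 through 3).
All prey of D (M 2, H 2, E 2) are at level 2 or above, so D is at level 1 + 2 = 3.
Every consumer has at least one prey at level 2 or below, so none exceeds level 3.

3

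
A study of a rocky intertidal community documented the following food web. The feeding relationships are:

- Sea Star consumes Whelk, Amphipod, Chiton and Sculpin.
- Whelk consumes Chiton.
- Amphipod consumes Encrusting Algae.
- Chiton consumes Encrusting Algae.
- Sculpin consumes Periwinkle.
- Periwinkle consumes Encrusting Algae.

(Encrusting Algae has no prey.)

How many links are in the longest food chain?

One longest chain: Encrusting Algae → Periwinkle → Sculpin → Sea Star.
It has 4 species and 3 links.

3 links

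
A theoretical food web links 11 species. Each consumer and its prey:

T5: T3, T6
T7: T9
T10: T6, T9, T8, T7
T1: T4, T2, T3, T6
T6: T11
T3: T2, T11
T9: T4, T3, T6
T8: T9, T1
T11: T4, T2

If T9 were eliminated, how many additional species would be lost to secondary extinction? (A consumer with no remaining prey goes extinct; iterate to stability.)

1

Remove T9.
Round 1: T7 (all prey gone) → extinct.
No further losses. Total secondary extinctions: 1.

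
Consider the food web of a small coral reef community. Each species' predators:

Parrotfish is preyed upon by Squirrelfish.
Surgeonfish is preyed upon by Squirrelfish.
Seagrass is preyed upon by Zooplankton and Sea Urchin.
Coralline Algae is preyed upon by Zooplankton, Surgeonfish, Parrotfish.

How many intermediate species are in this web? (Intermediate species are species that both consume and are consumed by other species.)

Intermediate species (has both prey and predators): Parrotfish, Surgeonfish.
Count: 2.

2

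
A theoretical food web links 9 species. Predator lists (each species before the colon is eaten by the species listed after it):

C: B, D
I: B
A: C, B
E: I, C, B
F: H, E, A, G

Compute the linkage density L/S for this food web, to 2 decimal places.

L/S = 1.33

There are L = 12 links among S = 9 species.
L/S = 12/9 = 1.3333 ≈ 1.33.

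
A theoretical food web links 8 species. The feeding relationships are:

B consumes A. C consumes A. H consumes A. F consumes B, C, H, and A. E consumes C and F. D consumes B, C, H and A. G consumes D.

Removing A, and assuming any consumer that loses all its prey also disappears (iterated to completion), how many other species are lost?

Remove A.
Round 1: C (all prey gone), B (all prey gone), H (all prey gone) → extinct.
Round 2: F (all prey gone), D (all prey gone) → extinct.
Round 3: G (all prey gone), E (all prey gone) → extinct.
No further losses. Total secondary extinctions: 7.

7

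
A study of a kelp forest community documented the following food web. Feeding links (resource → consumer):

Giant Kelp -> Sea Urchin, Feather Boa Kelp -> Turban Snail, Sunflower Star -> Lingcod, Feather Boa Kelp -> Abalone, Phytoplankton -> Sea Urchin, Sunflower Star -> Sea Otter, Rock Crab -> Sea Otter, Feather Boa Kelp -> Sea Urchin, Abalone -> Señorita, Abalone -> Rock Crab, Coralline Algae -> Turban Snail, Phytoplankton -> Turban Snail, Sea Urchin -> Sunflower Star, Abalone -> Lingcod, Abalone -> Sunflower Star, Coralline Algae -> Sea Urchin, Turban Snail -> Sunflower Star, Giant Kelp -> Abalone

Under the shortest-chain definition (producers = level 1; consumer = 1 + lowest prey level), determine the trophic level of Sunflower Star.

Phytoplankton is a producer → level 1.
Turban Snail eats Phytoplankton → level 2.
Sunflower Star eats Turban Snail → level 3.
No prey of Sunflower Star is below level 2, so 3 is the minimum.

Trophic level 3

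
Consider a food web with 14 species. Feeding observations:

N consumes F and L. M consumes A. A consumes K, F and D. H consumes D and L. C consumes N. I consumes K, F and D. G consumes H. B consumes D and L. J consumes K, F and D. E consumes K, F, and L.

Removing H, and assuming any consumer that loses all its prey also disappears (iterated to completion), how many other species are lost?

Remove H.
Round 1: G (all prey gone) → extinct.
No further losses. Total secondary extinctions: 1.

1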